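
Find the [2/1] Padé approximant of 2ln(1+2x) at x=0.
4*x*(x + 3)/(3*(4*x/3 + 1))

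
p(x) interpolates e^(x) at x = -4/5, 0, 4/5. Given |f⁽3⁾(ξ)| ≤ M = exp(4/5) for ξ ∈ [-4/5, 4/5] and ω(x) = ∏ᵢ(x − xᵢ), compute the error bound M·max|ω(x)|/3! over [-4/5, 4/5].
64*sqrt(3)*exp(4/5)/3375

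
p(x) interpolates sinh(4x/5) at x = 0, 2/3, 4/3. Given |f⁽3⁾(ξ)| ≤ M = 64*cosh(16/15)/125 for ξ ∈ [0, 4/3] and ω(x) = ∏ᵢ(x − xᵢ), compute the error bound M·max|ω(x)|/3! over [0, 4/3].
512*sqrt(3)*cosh(16/15)/91125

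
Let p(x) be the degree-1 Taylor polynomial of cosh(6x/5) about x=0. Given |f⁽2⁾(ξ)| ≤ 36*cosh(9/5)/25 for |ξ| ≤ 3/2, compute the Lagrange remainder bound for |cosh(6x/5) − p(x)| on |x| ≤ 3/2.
81*cosh(9/5)/50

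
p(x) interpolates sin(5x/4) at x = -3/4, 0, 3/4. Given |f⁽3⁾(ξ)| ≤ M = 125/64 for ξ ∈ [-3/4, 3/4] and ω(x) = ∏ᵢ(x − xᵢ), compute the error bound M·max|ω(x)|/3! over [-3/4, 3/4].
125*sqrt(3)/4096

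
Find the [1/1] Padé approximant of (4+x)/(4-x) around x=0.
(x/4 + 1)/(1 - x/4)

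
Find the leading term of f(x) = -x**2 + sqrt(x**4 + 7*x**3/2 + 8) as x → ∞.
7*x/4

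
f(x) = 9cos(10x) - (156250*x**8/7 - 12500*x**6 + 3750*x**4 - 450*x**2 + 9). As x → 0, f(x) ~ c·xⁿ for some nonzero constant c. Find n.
10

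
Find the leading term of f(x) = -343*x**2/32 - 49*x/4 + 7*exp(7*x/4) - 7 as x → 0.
2401*x**3/384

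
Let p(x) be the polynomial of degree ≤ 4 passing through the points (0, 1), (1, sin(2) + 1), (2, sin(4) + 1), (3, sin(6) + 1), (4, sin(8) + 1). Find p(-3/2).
-693*sin(2)/32 + 1485*sin(4)/64 + 1 + 315*sin(8)/128 - 385*sin(6)/32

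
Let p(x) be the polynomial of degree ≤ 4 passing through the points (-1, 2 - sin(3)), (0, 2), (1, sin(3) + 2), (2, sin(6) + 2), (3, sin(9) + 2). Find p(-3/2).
63*sin(3)/128 + 35*sin(9)/128 - 45*sin(6)/32 + 2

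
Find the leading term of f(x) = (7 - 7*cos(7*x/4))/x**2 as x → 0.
343/32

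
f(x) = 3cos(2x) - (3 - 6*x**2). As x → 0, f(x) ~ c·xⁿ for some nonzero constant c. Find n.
4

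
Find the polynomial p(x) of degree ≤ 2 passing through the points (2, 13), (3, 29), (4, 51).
3*x**2 + x - 1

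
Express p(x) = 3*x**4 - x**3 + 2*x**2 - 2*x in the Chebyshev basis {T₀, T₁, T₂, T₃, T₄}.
(17/8)T₀ + (-11/4)T₁ + (5/2)T₂ + (-1/4)T₃ + (3/8)T₄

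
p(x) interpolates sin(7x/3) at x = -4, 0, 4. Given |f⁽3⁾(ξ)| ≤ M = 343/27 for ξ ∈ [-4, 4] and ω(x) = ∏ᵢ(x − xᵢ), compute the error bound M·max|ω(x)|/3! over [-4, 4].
21952*sqrt(3)/729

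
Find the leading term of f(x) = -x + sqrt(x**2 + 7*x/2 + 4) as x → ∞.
7/4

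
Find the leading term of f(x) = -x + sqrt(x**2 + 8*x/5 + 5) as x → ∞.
4/5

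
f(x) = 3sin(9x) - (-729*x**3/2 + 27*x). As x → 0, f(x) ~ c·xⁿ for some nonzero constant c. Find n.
5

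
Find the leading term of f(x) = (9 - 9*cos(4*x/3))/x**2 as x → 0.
8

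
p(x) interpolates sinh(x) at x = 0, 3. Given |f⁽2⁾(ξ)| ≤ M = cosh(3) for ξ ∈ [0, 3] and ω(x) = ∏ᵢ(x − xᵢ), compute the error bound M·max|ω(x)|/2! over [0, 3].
9*cosh(3)/8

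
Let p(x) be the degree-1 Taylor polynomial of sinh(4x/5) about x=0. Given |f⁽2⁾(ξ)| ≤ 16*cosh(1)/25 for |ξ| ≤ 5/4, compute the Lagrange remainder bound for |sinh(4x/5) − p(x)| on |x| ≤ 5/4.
cosh(1)/2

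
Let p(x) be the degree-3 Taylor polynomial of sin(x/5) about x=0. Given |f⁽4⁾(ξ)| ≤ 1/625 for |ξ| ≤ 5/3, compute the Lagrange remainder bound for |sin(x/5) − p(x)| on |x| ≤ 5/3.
1/1944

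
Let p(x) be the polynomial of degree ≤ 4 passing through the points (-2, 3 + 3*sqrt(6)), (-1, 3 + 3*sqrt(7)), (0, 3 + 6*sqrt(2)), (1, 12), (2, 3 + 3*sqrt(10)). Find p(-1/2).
-15*sqrt(6)/128 + 9*sqrt(10)/128 + 51/32 + 45*sqrt(7)/32 + 135*sqrt(2)/32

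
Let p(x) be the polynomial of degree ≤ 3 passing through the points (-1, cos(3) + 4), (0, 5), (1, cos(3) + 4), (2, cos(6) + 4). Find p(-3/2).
7*cos(3)/2 - 5*cos(6)/16 + 29/16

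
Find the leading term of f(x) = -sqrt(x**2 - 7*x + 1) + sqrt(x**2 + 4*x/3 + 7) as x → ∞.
25/6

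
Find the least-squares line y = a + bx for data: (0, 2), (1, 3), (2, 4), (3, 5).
a = 2, b = 1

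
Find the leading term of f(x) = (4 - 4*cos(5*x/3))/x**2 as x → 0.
50/9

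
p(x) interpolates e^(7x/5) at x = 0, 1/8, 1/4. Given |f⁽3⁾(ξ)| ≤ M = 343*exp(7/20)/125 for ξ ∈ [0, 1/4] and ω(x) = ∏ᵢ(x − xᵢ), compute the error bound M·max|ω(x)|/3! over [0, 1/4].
343*sqrt(3)*exp(7/20)/1728000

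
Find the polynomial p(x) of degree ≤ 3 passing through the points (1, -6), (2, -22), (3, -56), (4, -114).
-x**3 - 3*x**2 - 2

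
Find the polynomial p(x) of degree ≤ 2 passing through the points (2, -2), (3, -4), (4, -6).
2 - 2*x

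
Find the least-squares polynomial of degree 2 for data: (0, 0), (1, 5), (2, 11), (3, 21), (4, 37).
18/35 + (11/7)x + (13/7)x²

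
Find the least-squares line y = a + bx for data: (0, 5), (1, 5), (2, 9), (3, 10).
a = 22/5, b = 19/10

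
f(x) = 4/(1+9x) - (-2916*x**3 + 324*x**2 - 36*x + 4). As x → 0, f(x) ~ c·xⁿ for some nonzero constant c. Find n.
4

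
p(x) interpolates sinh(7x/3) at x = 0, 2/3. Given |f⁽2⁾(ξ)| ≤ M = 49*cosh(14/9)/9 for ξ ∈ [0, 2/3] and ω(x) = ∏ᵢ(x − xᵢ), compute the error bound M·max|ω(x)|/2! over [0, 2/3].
49*cosh(14/9)/162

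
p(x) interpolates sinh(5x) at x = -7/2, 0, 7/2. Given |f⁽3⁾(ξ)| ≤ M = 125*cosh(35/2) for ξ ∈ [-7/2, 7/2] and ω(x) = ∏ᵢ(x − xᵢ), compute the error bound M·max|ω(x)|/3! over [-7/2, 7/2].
42875*sqrt(3)*cosh(35/2)/216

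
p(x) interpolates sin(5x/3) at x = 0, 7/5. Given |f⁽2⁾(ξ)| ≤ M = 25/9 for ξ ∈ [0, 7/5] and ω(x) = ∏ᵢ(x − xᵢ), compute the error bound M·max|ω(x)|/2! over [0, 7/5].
49/72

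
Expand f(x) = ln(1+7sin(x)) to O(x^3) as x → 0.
7*x - 49*x**2/2 + O(x**3)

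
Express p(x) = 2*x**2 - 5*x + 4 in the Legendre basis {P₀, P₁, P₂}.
(14/3)P₀ + (-5)P₁ + (4/3)P₂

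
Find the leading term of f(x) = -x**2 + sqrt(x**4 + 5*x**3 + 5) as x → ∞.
5*x/2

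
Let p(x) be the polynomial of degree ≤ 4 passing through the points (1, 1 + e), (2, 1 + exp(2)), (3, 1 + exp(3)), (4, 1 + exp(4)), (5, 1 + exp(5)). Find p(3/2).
-35*exp(3)/64 - 5*exp(5)/128 + 35*e/128 + 1 + 35*exp(2)/32 + 7*exp(4)/32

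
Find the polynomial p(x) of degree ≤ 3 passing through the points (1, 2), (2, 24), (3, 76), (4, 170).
2*x**3 + 3*x**2 - x - 2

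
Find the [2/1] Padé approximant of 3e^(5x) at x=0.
(25*x**2/2 + 10*x + 3)/(1 - 5*x/3)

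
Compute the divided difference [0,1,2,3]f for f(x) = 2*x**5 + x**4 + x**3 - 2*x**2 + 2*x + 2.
57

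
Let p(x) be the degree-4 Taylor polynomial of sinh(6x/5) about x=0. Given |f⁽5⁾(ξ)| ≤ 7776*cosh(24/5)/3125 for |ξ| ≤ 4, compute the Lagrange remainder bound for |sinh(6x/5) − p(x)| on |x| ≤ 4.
331776*cosh(24/5)/15625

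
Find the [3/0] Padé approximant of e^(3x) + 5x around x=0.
9*x**3/2 + 9*x**2/2 + 8*x + 1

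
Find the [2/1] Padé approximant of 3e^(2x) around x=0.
(2*x**2 + 4*x + 3)/(1 - 2*x/3)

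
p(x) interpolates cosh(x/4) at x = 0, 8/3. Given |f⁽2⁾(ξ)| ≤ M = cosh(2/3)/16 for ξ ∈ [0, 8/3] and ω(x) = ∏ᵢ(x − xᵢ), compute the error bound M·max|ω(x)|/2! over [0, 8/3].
cosh(2/3)/18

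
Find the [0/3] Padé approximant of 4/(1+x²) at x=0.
4/(x**2 + 1)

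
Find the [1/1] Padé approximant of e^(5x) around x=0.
(5*x/2 + 1)/(1 - 5*x/2)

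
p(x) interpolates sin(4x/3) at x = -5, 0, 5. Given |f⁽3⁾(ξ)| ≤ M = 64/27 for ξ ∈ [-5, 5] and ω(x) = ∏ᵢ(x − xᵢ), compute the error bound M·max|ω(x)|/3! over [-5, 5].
8000*sqrt(3)/729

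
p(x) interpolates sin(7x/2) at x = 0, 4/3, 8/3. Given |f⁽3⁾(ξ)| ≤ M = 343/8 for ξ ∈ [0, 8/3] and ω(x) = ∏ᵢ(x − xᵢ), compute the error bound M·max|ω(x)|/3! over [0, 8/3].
2744*sqrt(3)/729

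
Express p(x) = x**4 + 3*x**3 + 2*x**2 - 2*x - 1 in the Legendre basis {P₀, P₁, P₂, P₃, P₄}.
(-2/15)P₀ + (-1/5)P₁ + (40/21)P₂ + (6/5)P₃ + (8/35)P₄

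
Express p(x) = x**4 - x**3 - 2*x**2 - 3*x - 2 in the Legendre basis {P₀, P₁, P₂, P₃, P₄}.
(-37/15)P₀ + (-18/5)P₁ + (-16/21)P₂ + (-2/5)P₃ + (8/35)P₄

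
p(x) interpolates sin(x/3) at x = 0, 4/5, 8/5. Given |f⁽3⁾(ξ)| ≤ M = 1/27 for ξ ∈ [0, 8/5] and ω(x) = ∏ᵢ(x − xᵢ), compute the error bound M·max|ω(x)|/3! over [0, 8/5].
64*sqrt(3)/91125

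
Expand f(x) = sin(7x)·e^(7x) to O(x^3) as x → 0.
7*x + 49*x**2 + O(x**3)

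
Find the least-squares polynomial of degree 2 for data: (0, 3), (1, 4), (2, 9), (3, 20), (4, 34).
104/35 + (-47/35)x + (16/7)x²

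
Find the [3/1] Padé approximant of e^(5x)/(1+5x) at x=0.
(1375*x**3/48 + 25*x**2/2 + 45*x/8 + 1)/(45*x/8 + 1)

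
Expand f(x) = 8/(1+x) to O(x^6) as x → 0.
8 - 8*x + 8*x**2 - 8*x**3 + 8*x**4 - 8*x**5 + O(x**6)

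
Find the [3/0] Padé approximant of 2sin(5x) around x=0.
-125*x**3/3 + 10*x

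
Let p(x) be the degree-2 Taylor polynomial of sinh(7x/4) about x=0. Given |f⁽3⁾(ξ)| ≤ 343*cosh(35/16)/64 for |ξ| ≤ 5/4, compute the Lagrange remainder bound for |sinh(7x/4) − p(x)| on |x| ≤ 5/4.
42875*cosh(35/16)/24576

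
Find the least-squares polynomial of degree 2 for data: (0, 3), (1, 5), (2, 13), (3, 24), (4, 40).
99/35 + (31/70)x + (31/14)x²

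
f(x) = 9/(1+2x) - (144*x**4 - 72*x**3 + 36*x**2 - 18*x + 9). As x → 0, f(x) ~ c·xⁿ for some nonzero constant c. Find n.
5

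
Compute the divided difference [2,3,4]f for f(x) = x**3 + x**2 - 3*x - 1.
10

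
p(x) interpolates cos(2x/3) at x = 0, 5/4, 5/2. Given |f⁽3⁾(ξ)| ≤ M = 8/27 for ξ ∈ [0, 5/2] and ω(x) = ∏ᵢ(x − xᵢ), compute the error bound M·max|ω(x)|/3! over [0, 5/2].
125*sqrt(3)/5832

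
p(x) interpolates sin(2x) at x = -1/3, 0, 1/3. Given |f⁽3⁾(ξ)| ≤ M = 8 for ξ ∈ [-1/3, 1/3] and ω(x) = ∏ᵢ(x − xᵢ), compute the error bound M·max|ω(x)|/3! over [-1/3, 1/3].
8*sqrt(3)/729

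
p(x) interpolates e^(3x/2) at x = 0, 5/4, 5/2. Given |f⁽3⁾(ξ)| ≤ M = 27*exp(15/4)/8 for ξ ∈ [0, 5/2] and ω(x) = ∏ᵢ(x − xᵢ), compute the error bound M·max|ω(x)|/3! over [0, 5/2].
125*sqrt(3)*exp(15/4)/512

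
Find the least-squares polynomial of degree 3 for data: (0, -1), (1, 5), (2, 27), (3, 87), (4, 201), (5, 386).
-50/63 + (379/189)x + (31/252)x² + (323/108)x³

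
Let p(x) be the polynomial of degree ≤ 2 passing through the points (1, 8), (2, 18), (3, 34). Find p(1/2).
21/4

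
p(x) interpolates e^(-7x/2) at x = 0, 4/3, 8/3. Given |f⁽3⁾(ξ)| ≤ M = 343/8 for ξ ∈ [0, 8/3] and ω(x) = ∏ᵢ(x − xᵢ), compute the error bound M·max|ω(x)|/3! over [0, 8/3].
2744*sqrt(3)/729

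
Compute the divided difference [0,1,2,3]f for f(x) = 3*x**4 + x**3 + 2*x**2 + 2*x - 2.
19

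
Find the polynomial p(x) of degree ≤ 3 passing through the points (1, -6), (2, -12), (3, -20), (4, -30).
-x**2 - 3*x - 2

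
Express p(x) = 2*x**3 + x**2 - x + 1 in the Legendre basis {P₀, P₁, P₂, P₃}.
(4/3)P₀ + (1/5)P₁ + (2/3)P₂ + (4/5)P₃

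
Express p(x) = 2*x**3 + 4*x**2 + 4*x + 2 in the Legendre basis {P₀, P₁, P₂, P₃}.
(10/3)P₀ + (26/5)P₁ + (8/3)P₂ + (4/5)P₃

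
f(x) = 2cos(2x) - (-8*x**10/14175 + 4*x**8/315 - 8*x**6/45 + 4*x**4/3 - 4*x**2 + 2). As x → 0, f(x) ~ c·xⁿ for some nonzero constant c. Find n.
12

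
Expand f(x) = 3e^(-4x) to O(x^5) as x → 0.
3 - 12*x + 24*x**2 - 32*x**3 + 32*x**4 + O(x**5)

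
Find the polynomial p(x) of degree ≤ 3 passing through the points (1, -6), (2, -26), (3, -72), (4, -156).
-2*x**3 - x**2 - 3*x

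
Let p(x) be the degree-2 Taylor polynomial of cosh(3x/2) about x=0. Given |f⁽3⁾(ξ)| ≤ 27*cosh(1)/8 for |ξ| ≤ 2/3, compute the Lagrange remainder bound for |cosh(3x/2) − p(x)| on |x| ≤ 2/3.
cosh(1)/6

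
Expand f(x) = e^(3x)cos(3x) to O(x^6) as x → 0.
1 + 3*x - 9*x**3 - 27*x**4/2 - 81*x**5/10 + O(x**6)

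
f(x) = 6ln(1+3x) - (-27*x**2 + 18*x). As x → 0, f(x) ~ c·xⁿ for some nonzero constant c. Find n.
3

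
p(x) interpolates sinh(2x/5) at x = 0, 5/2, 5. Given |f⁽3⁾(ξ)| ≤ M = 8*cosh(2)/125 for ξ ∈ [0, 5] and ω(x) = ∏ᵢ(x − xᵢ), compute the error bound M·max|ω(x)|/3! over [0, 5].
sqrt(3)*cosh(2)/27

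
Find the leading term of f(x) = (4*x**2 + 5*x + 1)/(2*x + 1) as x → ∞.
2*x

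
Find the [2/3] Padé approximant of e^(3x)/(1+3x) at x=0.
(117*x**2/140 + 54*x/35 + 1)/(72*x**3/35 - 513*x**2/140 + 54*x/35 + 1)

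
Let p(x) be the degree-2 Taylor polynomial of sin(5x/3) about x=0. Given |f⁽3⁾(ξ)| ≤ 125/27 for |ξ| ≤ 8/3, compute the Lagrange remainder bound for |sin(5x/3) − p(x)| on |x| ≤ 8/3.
32000/2187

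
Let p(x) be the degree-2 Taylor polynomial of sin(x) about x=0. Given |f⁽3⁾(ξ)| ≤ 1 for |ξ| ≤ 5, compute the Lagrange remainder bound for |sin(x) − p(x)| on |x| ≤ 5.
125/6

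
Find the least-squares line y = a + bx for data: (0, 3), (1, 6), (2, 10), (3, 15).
a = 5/2, b = 4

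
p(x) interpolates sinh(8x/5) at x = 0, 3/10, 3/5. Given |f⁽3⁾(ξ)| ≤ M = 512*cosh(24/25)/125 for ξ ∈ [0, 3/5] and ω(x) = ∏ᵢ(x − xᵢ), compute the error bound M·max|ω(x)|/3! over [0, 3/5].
64*sqrt(3)*cosh(24/25)/15625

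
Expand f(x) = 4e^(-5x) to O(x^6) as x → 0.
4 - 20*x + 50*x**2 - 250*x**3/3 + 625*x**4/6 - 625*x**5/6 + O(x**6)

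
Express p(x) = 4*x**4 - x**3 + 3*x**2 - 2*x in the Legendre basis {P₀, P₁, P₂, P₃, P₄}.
(9/5)P₀ + (-13/5)P₁ + (30/7)P₂ + (-2/5)P₃ + (32/35)P₄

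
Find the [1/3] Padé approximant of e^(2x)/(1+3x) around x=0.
(5*x/7 + 1)/(38*x**3/21 - 23*x**2/7 + 12*x/7 + 1)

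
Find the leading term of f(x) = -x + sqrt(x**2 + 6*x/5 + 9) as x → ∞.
3/5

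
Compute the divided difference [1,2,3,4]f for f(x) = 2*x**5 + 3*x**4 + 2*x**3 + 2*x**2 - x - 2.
162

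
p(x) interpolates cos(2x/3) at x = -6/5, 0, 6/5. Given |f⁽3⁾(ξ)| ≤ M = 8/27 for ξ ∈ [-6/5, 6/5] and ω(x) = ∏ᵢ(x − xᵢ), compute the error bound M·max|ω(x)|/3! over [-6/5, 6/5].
64*sqrt(3)/3375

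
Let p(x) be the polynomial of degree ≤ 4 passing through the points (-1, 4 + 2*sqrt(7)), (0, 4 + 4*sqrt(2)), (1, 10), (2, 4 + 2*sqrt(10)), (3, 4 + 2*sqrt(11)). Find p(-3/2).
-105*sqrt(2)/8 - 45*sqrt(10)/16 + 35*sqrt(11)/64 + 315*sqrt(7)/64 + 695/32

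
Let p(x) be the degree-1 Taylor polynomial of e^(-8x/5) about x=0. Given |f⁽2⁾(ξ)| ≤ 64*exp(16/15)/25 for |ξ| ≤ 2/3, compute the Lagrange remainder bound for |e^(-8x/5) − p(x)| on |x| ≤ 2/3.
128*exp(16/15)/225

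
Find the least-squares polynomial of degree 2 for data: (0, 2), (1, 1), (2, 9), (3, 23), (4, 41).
52/35 + (-18/7)x + (22/7)x²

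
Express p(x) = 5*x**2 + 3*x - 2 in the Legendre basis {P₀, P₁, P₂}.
(-1/3)P₀ + (3)P₁ + (10/3)P₂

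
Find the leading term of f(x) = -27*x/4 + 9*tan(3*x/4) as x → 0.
81*x**3/64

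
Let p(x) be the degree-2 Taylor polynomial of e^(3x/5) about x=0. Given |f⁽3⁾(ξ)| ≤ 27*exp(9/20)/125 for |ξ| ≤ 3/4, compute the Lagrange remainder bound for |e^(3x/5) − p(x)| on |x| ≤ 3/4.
243*exp(9/20)/16000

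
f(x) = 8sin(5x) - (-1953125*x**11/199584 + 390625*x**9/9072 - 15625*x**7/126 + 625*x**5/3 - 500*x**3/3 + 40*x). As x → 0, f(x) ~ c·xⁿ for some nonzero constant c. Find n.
13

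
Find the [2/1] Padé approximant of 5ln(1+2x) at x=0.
10*x*(x + 3)/(3*(4*x/3 + 1))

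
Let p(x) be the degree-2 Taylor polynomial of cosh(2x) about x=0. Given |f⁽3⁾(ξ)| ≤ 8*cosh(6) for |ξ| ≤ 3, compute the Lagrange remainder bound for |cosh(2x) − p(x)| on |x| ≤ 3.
36*cosh(6)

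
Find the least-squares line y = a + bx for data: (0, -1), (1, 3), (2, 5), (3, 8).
a = -3/5, b = 29/10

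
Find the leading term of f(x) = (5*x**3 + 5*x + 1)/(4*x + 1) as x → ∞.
5*x**2/4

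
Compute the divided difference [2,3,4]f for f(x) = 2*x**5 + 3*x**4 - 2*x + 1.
735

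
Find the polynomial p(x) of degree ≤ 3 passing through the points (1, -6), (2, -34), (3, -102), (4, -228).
-3*x**3 - 2*x**2 - x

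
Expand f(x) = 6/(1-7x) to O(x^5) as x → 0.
6 + 42*x + 294*x**2 + 2058*x**3 + 14406*x**4 + O(x**5)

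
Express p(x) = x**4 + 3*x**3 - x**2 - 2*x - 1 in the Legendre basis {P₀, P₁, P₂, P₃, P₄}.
(-17/15)P₀ + (-1/5)P₁ + (-2/21)P₂ + (6/5)P₃ + (8/35)P₄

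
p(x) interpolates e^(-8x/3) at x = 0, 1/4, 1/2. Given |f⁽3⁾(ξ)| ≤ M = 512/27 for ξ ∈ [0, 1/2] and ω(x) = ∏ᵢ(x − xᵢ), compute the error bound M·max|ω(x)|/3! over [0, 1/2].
8*sqrt(3)/729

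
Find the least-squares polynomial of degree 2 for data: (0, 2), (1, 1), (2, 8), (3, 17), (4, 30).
52/35 + (-48/35)x + (15/7)x²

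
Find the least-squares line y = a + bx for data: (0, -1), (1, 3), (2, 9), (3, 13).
a = -6/5, b = 24/5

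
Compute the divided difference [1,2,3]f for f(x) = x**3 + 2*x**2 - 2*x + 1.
8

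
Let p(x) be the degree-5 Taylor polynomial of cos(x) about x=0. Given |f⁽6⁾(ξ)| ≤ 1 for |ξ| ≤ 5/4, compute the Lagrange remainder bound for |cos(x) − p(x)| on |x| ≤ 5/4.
3125/589824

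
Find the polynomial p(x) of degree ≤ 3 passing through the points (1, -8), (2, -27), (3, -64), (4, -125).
-x**3 - 3*x**2 - 3*x - 1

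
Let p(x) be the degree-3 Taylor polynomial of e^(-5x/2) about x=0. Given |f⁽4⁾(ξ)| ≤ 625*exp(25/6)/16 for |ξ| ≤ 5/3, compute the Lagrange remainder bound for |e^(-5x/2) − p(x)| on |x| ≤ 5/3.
390625*exp(25/6)/31104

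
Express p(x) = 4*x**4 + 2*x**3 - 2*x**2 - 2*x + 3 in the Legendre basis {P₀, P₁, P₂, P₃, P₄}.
(47/15)P₀ + (-4/5)P₁ + (20/21)P₂ + (4/5)P₃ + (32/35)P₄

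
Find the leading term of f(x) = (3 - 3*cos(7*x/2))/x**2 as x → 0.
147/8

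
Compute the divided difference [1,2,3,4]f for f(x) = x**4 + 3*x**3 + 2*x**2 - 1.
13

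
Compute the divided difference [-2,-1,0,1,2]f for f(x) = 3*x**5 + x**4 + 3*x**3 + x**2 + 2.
1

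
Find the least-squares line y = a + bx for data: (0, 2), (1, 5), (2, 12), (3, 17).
a = 6/5, b = 26/5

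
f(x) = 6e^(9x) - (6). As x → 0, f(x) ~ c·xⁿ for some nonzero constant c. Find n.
1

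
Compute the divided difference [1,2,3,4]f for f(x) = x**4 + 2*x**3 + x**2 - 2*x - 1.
12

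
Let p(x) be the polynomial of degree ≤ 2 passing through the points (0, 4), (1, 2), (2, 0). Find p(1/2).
3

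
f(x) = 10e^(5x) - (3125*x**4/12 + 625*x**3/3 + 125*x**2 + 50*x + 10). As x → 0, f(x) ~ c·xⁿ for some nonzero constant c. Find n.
5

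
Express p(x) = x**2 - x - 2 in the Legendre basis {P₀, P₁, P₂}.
(-5/3)P₀ - P₁ + (2/3)P₂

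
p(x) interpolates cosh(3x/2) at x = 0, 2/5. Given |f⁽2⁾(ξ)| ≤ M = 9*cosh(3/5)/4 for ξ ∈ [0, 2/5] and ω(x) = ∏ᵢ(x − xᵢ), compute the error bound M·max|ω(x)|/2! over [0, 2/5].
9*cosh(3/5)/200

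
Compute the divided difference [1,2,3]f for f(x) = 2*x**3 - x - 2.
12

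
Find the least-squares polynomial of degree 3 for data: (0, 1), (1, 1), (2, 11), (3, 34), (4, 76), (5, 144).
107/126 + (-1391/756)x + (391/252)x² + (49/54)x³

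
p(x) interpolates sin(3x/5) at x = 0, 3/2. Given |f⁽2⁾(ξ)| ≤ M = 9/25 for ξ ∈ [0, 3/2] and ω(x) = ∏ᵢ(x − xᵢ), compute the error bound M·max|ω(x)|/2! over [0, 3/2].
81/800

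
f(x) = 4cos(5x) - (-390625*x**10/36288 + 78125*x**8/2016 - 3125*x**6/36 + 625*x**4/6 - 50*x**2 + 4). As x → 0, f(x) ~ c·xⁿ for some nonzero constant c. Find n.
12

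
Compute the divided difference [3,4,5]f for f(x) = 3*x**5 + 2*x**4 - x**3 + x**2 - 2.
2163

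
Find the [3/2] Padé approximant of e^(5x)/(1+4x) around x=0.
(43375*x**3/6852 + 14925*x**2/2284 + 2205*x/571 + 1)/(-11025*x**2/2284 + 1634*x/571 + 1)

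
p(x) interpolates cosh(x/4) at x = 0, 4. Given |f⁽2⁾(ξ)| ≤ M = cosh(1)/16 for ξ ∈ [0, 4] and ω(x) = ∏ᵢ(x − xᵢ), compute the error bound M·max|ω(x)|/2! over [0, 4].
cosh(1)/8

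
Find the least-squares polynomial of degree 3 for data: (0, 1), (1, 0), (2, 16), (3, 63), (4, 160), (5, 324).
109/126 + (-1849/756)x + (-101/126)x² + (307/108)x³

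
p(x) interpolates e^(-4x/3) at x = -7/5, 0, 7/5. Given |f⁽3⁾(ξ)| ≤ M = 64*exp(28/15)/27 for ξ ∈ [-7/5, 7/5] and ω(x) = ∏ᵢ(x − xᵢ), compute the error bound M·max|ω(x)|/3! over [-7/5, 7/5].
21952*sqrt(3)*exp(28/15)/91125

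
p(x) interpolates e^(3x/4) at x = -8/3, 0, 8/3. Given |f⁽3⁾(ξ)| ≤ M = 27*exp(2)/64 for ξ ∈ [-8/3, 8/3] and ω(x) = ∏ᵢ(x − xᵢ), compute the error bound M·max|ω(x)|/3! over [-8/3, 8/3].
8*sqrt(3)*exp(2)/27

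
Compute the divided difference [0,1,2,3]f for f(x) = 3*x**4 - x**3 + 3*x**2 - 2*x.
17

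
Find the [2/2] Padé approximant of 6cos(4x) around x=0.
(6 - 40*x**2)/(4*x**2/3 + 1)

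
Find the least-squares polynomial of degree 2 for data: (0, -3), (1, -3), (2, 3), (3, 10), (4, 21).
-116/35 + (-33/70)x + (23/14)x²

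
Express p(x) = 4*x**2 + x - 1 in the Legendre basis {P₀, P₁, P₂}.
(1/3)P₀ + P₁ + (8/3)P₂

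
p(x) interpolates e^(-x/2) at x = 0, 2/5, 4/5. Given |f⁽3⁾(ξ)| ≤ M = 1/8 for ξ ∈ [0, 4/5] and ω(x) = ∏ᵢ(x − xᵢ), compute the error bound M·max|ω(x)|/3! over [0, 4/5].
sqrt(3)/3375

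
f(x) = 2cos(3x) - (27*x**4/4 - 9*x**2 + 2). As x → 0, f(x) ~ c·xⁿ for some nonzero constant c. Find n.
6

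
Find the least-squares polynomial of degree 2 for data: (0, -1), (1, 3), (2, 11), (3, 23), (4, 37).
-41/35 + (96/35)x + (12/7)x²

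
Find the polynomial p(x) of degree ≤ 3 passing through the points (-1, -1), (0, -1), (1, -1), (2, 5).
x**3 - x - 1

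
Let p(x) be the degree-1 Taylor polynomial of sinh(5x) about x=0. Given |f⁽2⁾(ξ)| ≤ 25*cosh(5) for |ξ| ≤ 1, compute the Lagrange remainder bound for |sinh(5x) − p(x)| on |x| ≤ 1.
25*cosh(5)/2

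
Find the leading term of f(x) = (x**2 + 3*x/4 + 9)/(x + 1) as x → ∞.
x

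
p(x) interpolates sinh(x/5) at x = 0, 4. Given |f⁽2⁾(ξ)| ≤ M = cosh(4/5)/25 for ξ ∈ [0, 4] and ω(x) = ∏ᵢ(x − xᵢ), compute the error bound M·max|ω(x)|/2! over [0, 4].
2*cosh(4/5)/25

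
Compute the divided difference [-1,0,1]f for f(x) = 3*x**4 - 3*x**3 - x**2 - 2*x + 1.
2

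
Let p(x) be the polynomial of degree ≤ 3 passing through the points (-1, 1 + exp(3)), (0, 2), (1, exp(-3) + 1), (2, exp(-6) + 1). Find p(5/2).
((37 - 5*exp(3))*exp(6) - 35*exp(3) + 35)*exp(-6)/16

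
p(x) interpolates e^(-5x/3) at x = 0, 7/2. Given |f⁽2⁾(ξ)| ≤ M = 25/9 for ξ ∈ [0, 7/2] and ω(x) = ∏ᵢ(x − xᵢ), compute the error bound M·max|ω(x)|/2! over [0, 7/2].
1225/288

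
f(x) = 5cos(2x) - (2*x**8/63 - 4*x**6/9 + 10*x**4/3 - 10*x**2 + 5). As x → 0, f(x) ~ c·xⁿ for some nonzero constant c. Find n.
10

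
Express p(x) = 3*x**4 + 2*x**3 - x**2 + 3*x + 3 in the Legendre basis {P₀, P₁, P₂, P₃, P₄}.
(49/15)P₀ + (21/5)P₁ + (22/21)P₂ + (4/5)P₃ + (24/35)P₄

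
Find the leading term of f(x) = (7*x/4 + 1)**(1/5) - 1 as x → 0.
7*x/20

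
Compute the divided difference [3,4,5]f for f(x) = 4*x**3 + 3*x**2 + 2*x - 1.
51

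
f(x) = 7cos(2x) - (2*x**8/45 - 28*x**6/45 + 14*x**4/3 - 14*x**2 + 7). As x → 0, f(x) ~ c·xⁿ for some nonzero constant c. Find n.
10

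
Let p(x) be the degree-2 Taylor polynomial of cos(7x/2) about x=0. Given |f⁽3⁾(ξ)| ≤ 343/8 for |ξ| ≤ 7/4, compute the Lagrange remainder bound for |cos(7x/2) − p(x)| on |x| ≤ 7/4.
117649/3072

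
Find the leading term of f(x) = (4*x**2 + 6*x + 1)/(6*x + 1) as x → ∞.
2*x/3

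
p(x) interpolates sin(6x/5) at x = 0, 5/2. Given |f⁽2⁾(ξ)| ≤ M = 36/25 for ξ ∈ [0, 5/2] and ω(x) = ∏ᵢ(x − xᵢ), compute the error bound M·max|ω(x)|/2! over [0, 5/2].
9/8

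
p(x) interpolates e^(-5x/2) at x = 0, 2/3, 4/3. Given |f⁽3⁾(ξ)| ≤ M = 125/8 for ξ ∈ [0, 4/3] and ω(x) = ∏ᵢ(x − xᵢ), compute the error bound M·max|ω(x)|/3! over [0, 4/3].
125*sqrt(3)/729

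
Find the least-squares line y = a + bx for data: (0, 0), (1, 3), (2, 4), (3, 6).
a = 2/5, b = 19/10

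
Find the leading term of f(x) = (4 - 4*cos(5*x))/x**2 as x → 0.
50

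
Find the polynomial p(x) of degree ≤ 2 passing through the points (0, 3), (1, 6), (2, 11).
x**2 + 2*x + 3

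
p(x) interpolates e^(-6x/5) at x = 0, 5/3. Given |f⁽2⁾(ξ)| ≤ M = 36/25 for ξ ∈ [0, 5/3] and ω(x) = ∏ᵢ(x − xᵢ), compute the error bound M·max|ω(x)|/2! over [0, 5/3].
1/2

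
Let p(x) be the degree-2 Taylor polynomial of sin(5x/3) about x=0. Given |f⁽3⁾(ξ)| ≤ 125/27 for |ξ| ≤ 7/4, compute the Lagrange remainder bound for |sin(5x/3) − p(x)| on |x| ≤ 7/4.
42875/10368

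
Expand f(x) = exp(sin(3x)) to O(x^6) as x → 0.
1 + 3*x + 9*x**2/2 - 81*x**4/8 - 81*x**5/5 + O(x**6)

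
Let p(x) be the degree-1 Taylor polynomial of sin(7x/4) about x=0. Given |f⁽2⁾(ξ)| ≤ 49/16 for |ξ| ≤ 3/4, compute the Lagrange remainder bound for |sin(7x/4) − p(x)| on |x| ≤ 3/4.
441/512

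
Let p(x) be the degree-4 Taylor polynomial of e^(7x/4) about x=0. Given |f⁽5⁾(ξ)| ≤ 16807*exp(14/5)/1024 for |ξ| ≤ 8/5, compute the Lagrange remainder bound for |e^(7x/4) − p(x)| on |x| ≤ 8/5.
67228*exp(14/5)/46875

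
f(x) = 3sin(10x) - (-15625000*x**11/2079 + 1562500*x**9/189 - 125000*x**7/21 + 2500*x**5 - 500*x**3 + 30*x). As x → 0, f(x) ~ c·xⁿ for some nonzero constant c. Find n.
13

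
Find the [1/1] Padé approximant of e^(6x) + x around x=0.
(31*x/7 + 1)/(1 - 18*x/7)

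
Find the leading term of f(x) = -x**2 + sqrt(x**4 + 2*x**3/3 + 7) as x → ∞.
x/3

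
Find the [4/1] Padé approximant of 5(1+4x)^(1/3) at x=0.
(1280*x**4/243 - 512*x**3/81 + 32*x**2/3 + 64*x/3 + 5)/(44*x/15 + 1)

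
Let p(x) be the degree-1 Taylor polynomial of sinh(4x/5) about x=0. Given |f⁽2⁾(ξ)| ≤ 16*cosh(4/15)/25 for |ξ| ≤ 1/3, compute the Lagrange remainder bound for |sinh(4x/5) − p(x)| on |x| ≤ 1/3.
8*cosh(4/15)/225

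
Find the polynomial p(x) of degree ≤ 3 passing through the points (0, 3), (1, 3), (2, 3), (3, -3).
-x**3 + 3*x**2 - 2*x + 3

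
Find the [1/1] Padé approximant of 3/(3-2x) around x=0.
1/(1 - 2*x/3)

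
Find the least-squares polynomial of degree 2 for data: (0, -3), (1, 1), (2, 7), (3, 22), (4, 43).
-86/35 + (-69/70)x + (43/14)x²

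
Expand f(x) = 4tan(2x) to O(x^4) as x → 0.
8*x + 32*x**3/3 + O(x**4)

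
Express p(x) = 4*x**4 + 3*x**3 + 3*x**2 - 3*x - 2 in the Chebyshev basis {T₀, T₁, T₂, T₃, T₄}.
T₀ + (-3/4)T₁ + (7/2)T₂ + (3/4)T₃ + (1/2)T₄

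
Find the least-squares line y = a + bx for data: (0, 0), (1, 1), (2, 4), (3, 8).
a = -4/5, b = 27/10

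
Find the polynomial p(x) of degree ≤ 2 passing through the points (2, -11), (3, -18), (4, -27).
-x**2 - 2*x - 3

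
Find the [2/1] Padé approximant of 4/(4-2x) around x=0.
1/(1 - x/2)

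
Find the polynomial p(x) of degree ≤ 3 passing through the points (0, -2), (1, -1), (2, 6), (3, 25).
x**3 - 2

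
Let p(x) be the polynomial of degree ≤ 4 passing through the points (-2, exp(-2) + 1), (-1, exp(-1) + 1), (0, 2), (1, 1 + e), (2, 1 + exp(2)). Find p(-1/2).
(-5 + 60*e + (-20*e + 3*exp(2) + 218)*exp(2))*exp(-2)/128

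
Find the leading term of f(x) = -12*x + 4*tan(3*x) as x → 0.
36*x**3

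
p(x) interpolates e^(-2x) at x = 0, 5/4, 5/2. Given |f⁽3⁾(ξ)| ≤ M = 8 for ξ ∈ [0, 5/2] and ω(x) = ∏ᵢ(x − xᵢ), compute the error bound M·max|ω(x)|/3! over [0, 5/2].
125*sqrt(3)/216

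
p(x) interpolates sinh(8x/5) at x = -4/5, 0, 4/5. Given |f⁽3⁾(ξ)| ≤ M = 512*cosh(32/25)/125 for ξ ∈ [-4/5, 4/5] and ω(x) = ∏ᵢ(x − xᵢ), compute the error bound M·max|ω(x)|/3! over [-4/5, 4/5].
32768*sqrt(3)*cosh(32/25)/421875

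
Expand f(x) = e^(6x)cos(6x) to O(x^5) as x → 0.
1 + 6*x - 72*x**3 - 216*x**4 + O(x**5)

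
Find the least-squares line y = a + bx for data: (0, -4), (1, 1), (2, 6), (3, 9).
a = -18/5, b = 22/5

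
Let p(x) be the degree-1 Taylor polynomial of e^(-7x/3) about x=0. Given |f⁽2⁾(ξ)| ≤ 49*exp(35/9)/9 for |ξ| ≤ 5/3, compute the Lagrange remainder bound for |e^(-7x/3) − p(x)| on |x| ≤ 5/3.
1225*exp(35/9)/162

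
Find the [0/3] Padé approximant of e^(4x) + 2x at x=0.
1/(-392*x**3/3 + 28*x**2 - 6*x + 1)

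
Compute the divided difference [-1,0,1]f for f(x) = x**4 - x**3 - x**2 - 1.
0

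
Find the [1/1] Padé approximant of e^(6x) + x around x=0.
(31*x/7 + 1)/(1 - 18*x/7)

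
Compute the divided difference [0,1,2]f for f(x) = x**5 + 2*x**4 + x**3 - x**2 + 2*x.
31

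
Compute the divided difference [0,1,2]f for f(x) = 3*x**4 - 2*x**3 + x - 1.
15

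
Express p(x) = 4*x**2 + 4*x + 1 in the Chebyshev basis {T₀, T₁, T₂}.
(3)T₀ + (4)T₁ + (2)T₂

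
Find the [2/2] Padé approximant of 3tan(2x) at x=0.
6*x/(1 - 4*x**2/3)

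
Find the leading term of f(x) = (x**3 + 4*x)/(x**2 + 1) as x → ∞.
x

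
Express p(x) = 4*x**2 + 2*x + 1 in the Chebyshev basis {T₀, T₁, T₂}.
(3)T₀ + (2)T₁ + (2)T₂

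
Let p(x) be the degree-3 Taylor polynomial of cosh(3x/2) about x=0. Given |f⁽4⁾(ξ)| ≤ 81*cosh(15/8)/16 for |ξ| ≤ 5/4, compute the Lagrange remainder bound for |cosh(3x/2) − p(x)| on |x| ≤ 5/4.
16875*cosh(15/8)/32768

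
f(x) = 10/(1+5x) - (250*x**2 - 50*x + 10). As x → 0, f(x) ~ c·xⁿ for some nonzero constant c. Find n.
3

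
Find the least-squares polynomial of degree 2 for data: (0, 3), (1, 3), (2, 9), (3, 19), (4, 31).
13/5 + (-4/5)x + (2)x²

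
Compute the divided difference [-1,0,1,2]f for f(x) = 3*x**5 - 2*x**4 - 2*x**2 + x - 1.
11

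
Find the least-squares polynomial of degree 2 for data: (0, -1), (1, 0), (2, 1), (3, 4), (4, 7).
-33/35 + (2/7)x + (3/7)x²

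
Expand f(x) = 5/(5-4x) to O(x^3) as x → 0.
1 + 4*x/5 + 16*x**2/25 + O(x**3)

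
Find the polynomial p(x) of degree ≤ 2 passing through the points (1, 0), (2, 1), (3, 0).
-x**2 + 4*x - 3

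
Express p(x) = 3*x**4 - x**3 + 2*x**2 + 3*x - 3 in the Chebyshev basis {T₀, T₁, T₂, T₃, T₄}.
(-7/8)T₀ + (9/4)T₁ + (5/2)T₂ + (-1/4)T₃ + (3/8)T₄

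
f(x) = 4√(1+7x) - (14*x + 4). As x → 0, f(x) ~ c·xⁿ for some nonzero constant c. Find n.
2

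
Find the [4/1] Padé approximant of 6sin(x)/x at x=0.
x**4/20 - x**2 + 6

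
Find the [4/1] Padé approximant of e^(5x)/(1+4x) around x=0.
(459375*x**4/15112 + 102125*x**3/5667 + 45975*x**2/3778 + 8820*x/1889 + 1)/(6931*x/1889 + 1)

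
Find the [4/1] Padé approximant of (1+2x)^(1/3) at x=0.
(16*x**4/243 - 64*x**3/405 + 8*x**2/15 + 32*x/15 + 1)/(22*x/15 + 1)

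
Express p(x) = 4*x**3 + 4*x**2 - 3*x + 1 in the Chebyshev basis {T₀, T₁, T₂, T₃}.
(3)T₀ + (2)T₂ + T₃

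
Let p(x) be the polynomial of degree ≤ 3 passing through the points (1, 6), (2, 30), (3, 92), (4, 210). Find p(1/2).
21/8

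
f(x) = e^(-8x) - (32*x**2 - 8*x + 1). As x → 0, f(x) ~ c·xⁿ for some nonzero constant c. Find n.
3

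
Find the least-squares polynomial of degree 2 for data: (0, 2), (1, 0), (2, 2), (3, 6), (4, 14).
68/35 + (-23/7)x + (11/7)x²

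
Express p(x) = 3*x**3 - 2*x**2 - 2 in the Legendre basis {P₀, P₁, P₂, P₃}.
(-8/3)P₀ + (9/5)P₁ + (-4/3)P₂ + (6/5)P₃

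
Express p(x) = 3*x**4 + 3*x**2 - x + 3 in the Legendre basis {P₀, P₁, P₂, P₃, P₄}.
(23/5)P₀ - P₁ + (26/7)P₂ + (24/35)P₄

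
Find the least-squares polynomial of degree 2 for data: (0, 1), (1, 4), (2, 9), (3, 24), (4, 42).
46/35 + (-43/35)x + (20/7)x²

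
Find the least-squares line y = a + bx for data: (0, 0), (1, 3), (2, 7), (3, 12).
a = -1/2, b = 4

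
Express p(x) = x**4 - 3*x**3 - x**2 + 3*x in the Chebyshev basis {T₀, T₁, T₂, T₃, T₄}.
(-1/8)T₀ + (3/4)T₁ + (-3/4)T₃ + (1/8)T₄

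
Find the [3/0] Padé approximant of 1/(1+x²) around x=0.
1 - x**2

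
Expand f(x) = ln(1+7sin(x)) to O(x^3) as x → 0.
7*x - 49*x**2/2 + O(x**3)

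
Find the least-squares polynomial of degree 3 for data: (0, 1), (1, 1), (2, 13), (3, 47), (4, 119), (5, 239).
20/21 + (-125/126)x + (-5/6)x² + (19/9)x³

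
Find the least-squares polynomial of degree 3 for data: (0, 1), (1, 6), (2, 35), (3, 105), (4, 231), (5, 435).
6/7 + (-5/21)x + (79/28)x² + (35/12)x³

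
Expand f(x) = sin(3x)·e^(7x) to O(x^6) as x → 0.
3*x + 21*x**2 + 69*x**3 + 140*x**4 + 1919*x**5/10 + O(x**6)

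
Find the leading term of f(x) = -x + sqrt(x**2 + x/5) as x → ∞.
1/10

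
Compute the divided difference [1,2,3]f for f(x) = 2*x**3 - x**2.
11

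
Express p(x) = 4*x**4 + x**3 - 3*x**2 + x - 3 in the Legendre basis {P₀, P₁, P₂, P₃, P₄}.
(-16/5)P₀ + (8/5)P₁ + (2/7)P₂ + (2/5)P₃ + (32/35)P₄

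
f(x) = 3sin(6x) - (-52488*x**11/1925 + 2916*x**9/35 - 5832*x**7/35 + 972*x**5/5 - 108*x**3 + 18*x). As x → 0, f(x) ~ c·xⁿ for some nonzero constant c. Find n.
13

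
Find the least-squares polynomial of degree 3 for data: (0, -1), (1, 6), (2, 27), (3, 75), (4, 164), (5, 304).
-115/126 + (391/108)x + (61/63)x² + (227/108)x³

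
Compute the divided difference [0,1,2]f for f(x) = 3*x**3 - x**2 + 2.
8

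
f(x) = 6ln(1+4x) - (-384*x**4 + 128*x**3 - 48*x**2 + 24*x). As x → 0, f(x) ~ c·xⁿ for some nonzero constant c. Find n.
5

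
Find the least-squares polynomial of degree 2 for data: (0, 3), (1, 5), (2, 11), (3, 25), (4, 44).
16/5 + (-9/5)x + (3)x²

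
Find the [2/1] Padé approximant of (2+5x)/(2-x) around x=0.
(5*x/2 + 1)/(1 - x/2)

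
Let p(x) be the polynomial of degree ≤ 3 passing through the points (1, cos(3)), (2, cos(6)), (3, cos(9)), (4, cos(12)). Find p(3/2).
5*cos(3)/16 + cos(12)/16 - 5*cos(9)/16 + 15*cos(6)/16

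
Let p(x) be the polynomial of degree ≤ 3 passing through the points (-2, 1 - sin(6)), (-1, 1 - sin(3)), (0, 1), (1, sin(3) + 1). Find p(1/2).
-sin(6)/16 + 5*sin(3)/8 + 1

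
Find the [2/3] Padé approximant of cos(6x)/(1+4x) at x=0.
(1 - 15*x**2)/(12*x**3 + 3*x**2 + 4*x + 1)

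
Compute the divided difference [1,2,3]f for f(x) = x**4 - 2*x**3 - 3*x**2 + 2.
10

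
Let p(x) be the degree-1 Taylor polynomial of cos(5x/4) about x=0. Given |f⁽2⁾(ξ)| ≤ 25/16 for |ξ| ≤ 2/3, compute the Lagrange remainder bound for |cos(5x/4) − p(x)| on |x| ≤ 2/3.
25/72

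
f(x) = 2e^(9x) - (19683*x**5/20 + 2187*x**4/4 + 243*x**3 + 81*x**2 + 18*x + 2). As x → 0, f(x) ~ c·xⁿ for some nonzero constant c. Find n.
6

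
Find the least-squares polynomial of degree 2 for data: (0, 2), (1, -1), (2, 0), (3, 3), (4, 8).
62/35 + (-124/35)x + (9/7)x²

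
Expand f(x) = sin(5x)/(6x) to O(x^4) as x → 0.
5/6 - 125*x**2/36 + O(x**4)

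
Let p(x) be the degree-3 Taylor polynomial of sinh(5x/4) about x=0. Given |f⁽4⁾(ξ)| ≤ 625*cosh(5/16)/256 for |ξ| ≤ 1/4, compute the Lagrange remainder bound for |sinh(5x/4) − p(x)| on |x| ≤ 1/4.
625*cosh(5/16)/1572864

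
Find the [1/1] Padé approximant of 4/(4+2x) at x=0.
1/(x/2 + 1)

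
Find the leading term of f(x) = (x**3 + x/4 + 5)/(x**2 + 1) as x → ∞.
x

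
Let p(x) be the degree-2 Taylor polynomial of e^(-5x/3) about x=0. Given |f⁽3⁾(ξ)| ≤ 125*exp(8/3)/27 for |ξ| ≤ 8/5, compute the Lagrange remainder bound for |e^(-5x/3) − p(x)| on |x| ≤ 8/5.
256*exp(8/3)/81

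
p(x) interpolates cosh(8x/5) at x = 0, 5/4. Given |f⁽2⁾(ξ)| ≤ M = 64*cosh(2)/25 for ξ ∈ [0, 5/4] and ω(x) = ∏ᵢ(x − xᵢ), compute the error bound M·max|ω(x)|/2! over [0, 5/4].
cosh(2)/2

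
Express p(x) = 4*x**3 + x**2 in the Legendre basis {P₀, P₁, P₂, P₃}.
(1/3)P₀ + (12/5)P₁ + (2/3)P₂ + (8/5)P₃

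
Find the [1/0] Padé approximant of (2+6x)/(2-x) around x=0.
7*x/2 + 1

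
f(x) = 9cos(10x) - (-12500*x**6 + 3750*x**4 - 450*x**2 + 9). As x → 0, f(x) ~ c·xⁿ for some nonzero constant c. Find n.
8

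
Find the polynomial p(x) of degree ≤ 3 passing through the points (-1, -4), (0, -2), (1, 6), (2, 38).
3*x**3 + 3*x**2 + 2*x - 2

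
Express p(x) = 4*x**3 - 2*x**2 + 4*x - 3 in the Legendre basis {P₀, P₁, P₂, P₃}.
(-11/3)P₀ + (32/5)P₁ + (-4/3)P₂ + (8/5)P₃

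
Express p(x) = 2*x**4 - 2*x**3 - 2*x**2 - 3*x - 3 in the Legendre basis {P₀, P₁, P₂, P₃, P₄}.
(-49/15)P₀ + (-21/5)P₁ + (-4/21)P₂ + (-4/5)P₃ + (16/35)P₄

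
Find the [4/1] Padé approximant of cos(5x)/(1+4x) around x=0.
(625*x**4/24 - 25*x**2/2 + 1)/(4*x + 1)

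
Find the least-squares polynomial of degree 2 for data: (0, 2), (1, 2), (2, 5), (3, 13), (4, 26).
78/35 + (-207/70)x + (31/14)x²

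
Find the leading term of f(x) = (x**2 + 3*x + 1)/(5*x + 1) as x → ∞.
x/5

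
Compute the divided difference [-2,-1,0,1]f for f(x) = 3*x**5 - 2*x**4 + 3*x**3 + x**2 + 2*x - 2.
22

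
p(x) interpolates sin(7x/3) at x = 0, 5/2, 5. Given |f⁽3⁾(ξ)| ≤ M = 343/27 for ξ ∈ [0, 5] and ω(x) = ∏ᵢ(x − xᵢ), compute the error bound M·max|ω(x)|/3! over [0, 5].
42875*sqrt(3)/5832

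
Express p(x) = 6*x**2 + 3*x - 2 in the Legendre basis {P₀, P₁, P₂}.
(3)P₁ + (4)P₂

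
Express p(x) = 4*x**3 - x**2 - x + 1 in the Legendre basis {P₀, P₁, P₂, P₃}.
(2/3)P₀ + (7/5)P₁ + (-2/3)P₂ + (8/5)P₃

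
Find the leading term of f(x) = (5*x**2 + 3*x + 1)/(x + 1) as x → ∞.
5*x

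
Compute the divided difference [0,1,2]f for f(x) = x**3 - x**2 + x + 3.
2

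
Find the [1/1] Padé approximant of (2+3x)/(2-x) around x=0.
(3*x/2 + 1)/(1 - x/2)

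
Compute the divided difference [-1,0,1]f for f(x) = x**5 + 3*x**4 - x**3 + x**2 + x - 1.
4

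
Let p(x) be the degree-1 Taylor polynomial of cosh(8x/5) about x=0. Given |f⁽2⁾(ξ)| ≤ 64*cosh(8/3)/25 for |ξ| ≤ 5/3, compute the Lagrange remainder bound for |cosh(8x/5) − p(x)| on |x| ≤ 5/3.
32*cosh(8/3)/9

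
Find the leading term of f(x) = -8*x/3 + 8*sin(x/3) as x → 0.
-4*x**3/81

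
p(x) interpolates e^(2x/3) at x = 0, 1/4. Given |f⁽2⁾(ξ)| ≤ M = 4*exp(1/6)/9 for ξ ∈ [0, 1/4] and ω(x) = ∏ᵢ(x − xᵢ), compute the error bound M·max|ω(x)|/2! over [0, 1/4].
exp(1/6)/288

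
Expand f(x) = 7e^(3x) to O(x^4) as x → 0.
7 + 21*x + 63*x**2/2 + 63*x**3/2 + O(x**4)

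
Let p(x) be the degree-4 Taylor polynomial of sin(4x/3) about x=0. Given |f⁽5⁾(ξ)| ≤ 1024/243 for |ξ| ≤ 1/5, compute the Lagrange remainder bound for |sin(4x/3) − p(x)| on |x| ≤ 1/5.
128/11390625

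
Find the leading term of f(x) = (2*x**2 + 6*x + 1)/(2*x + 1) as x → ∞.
x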